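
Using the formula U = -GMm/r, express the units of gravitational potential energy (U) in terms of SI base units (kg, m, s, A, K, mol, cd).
Units of each symbol in U = -GMm/r:
  G (gravitational constant): m³/(kg·s²)
  M (mass): kg
  m (mass): kg
  r (distance): m  → in the denominator, contributes 1/m
  The minus sign does not affect the units.

Multiplying the contributions: [m³/(kg·s²)] · [kg] · [kg] · [1/m]
Adding exponents of each base unit: kg: 1, m: 2, s: -2
SI base units of gravitational potential energy: kg·m²/s²

Answer: kg·m²/s²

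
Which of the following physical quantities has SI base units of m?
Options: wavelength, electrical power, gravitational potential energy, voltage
Checking the SI base units of each option:
  wavelength (λ = v/f): m  ✓ matches
  electrical power (P = IV): kg·m²/s³  ✗
  gravitational potential energy (U = -GMm/r): kg·m²/s²  ✗
  voltage (V = IR): kg·m²/(s³·A)  ✗

Only wavelength has units m.

Answer: wavelength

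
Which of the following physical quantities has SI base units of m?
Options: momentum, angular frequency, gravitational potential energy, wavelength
Checking the SI base units of each option:
  momentum (p = mv): kg·m/s  ✗
  angular frequency (ω = 2πf): 1/s  ✗
  gravitational potential energy (U = -GMm/r): kg·m²/s²  ✗
  wavelength (λ = v/f): m  ✓ matches

Only wavelength has units m.

Answer: wavelength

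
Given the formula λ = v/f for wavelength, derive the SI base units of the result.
Units of each symbol in λ = v/f:
  v (wave speed): m/s
  f (frequency): 1/s  → in the denominator, contributes s

Multiplying the contributions: [m/s] · [s]
Adding exponents of each base unit: m: 1
SI base units of wavelength: m

Answer: m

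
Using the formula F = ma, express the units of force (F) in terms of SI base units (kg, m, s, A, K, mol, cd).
Units of each symbol in F = ma:
  m (mass): kg
  a (acceleration): m/s²

Multiplying the contributions: [kg] · [m/s²]
Adding exponents of each base unit: kg: 1, m: 1, s: -2
SI base units of force: kg·m/s²

Answer: kg·m/s²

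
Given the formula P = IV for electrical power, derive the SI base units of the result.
Units of each symbol in P = IV:
  I (current): A
  V (voltage, in volts): kg·m²/(s³·A)

Multiplying the contributions: [A] · [kg·m²/(s³·A)]
Adding exponents of each base unit: kg: 1, m: 2, s: -3
SI base units of electrical power: kg·m²/s³

Answer: kg·m²/s³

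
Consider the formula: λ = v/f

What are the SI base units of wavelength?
Units of each symbol in λ = v/f:
  v (wave speed): m/s
  f (frequency): 1/s  → in the denominator, contributes s

Multiplying the contributions: [m/s] · [s]
Adding exponents of each base unit: m: 1
SI base units of wavelength: m

Answer: m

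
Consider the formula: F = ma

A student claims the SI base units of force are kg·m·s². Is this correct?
Units of each symbol in F = ma:
  m (mass): kg
  a (acceleration): m/s²

Multiplying the contributions: [kg] · [m/s²]
Adding exponents of each base unit: kg: 1, m: 1, s: -2
SI base units of force: kg·m/s²

The claimed units kg·m·s² (exponents kg: 1, m: 1, s: 2) do not match the derived units kg·m/s² (exponents kg: 1, m: 1, s: -2), so the claim is incorrect.

Answer: No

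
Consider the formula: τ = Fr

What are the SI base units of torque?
Units of each symbol in τ = Fr:
  F (force): kg·m/s²
  r (lever arm): m

Multiplying the contributions: [kg·m/s²] · [m]
Adding exponents of each base unit: kg: 1, m: 2, s: -2
SI base units of torque: kg·m²/s²

Answer: kg·m²/s²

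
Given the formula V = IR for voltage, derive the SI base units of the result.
Units of each symbol in V = IR:
  I (current): A
  R (resistance, in ohms): kg·m²/(s³·A²)

Multiplying the contributions: [A] · [kg·m²/(s³·A²)]
Adding exponents of each base unit: kg: 1, m: 2, s: -3, A: -1
SI base units of voltage: kg·m²/(s³·A)

Answer: kg·m²/(s³·A)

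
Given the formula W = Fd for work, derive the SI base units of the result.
Units of each symbol in W = Fd:
  F (force): kg·m/s²
  d (displacement): m

Multiplying the contributions: [kg·m/s²] · [m]
Adding exponents of each base unit: kg: 1, m: 2, s: -2
SI base units of work: kg·m²/s²

Answer: kg·m²/s²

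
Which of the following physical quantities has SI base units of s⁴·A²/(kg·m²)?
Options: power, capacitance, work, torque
Checking the SI base units of each option:
  power (P = W/t): kg·m²/s³  ✗
  capacitance (C = Q/V): s⁴·A²/(kg·m²)  ✓ matches
  work (W = Fd): kg·m²/s²  ✗
  torque (τ = Fr): kg·m²/s²  ✗

Only capacitance has units s⁴·A²/(kg·m²).

Answer: capacitance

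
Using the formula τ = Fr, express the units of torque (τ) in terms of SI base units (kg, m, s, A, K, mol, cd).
Units of each symbol in τ = Fr:
  F (force): kg·m/s²
  r (lever arm): m

Multiplying the contributions: [kg·m/s²] · [m]
Adding exponents of each base unit: kg: 1, m: 2, s: -2
SI base units of torque: kg·m²/s²

Answer: kg·m²/s²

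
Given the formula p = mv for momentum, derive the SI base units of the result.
Units of each symbol in p = mv:
  m (mass): kg
  v (velocity): m/s

Multiplying the contributions: [kg] · [m/s]
Adding exponents of each base unit: kg: 1, m: 1, s: -1
SI base units of momentum: kg·m/s

Answer: kg·m/s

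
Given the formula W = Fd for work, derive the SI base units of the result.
Units of each symbol in W = Fd:
  F (force): kg·m/s²
  d (displacement): m

Multiplying the contributions: [kg·m/s²] · [m]
Adding exponents of each base unit: kg: 1, m: 2, s: -2
SI base units of work: kg·m²/s²

Answer: kg·m²/s²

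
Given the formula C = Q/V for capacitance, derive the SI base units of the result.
Units of each symbol in C = Q/V:
  Q (charge, in coulombs): s·A
  V (voltage, in volts): kg·m²/(s³·A)  → in the denominator, contributes s³·A/(kg·m²)

Multiplying the contributions: [s·A] · [s³·A/(kg·m²)]
Adding exponents of each base unit: kg: -1, m: -2, s: 4, A: 2
SI base units of capacitance: s⁴·A²/(kg·m²)

Answer: s⁴·A²/(kg·m²)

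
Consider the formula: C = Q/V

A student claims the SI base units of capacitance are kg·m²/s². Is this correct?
Units of each symbol in C = Q/V:
  Q (charge, in coulombs): s·A
  V (voltage, in volts): kg·m²/(s³·A)  → in the denominator, contributes s³·A/(kg·m²)

Multiplying the contributions: [s·A] · [s³·A/(kg·m²)]
Adding exponents of each base unit: kg: -1, m: -2, s: 4, A: 2
SI base units of capacitance: s⁴·A²/(kg·m²)

The claimed units kg·m²/s² (exponents kg: 1, m: 2, s: -2) do not match the derived units s⁴·A²/(kg·m²) (exponents kg: -1, m: -2, s: 4, A: 2), so the claim is incorrect.

Answer: No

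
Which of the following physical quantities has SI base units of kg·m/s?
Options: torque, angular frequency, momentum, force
Checking the SI base units of each option:
  torque (τ = Fr): kg·m²/s²  ✗
  angular frequency (ω = 2πf): 1/s  ✗
  momentum (p = mv): kg·m/s  ✓ matches
  force (F = ma): kg·m/s²  ✗

Only momentum has units kg·m/s.

Answer: momentum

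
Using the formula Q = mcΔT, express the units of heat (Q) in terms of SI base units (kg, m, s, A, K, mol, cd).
Units of each symbol in Q = mcΔT:
  m (mass): kg
  c (specific heat capacity, in J/(kg·K)): m²/(s²·K)
  ΔT (temperature change): K

Multiplying the contributions: [kg] · [m²/(s²·K)] · [K]
Adding exponents of each base unit: kg: 1, m: 2, s: -2
SI base units of heat: kg·m²/s²

Answer: kg·m²/s²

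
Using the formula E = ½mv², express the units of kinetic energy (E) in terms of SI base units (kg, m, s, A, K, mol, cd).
Units of each symbol in E = ½mv²:
  m (mass): kg
  v (speed): m/s  → to the power 2, contributes m²/s²
  The factor ½ is dimensionless.

Multiplying the contributions: [kg] · [m²/s²]
Adding exponents of each base unit: kg: 1, m: 2, s: -2
SI base units of kinetic energy: kg·m²/s²

Answer: kg·m²/s²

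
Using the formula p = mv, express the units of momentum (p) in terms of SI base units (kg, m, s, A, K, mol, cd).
Units of each symbol in p = mv:
  m (mass): kg
  v (velocity): m/s

Multiplying the contributions: [kg] · [m/s]
Adding exponents of each base unit: kg: 1, m: 1, s: -1
SI base units of momentum: kg·m/s

Answer: kg·m/s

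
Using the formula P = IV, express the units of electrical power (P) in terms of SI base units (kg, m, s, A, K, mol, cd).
Units of each symbol in P = IV:
  I (current): A
  V (voltage, in volts): kg·m²/(s³·A)

Multiplying the contributions: [A] · [kg·m²/(s³·A)]
Adding exponents of each base unit: kg: 1, m: 2, s: -3
SI base units of electrical power: kg·m²/s³

Answer: kg·m²/s³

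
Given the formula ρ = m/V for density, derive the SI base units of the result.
Units of each symbol in ρ = m/V:
  m (mass): kg
  V (volume): m³  → in the denominator, contributes 1/m³

Multiplying the contributions: [kg] · [1/m³]
Adding exponents of each base unit: kg: 1, m: -3
SI base units of density: kg/m³

Answer: kg/m³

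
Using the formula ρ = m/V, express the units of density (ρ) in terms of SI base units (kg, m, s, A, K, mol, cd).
Units of each symbol in ρ = m/V:
  m (mass): kg
  V (volume): m³  → in the denominator, contributes 1/m³

Multiplying the contributions: [kg] · [1/m³]
Adding exponents of each base unit: kg: 1, m: -3
SI base units of density: kg/m³

Answer: kg/m³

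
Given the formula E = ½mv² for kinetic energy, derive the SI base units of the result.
Units of each symbol in E = ½mv²:
  m (mass): kg
  v (speed): m/s  → to the power 2, contributes m²/s²
  The factor ½ is dimensionless.

Multiplying the contributions: [kg] · [m²/s²]
Adding exponents of each base unit: kg: 1, m: 2, s: -2
SI base units of kinetic energy: kg·m²/s²

Answer: kg·m²/s²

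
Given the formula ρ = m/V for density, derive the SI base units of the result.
Units of each symbol in ρ = m/V:
  m (mass): kg
  V (volume): m³  → in the denominator, contributes 1/m³

Multiplying the contributions: [kg] · [1/m³]
Adding exponents of each base unit: kg: 1, m: -3
SI base units of density: kg/m³

Answer: kg/m³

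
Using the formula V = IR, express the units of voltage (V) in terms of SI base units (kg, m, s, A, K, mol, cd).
Units of each symbol in V = IR:
  I (current): A
  R (resistance, in ohms): kg·m²/(s³·A²)

Multiplying the contributions: [A] · [kg·m²/(s³·A²)]
Adding exponents of each base unit: kg: 1, m: 2, s: -3, A: -1
SI base units of voltage: kg·m²/(s³·A)

Answer: kg·m²/(s³·A)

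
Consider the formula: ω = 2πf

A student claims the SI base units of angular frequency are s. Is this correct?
Units of each symbol in ω = 2πf:
  f (frequency): 1/s
  The factor 2π is dimensionless.

Multiplying the contributions: [1/s]
Adding exponents of each base unit: s: -1
SI base units of angular frequency: 1/s

The claimed units s (exponents s: 1) do not match the derived units 1/s (exponents s: -1), so the claim is incorrect.

Answer: No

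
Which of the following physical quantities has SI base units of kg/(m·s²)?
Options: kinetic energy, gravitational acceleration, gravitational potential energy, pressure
Checking the SI base units of each option:
  kinetic energy (E = ½mv²): kg·m²/s²  ✗
  gravitational acceleration (g = GM/r²): m/s²  ✗
  gravitational potential energy (U = -GMm/r): kg·m²/s²  ✗
  pressure (P = F/A): kg/(m·s²)  ✓ matches

Only pressure has units kg/(m·s²).

Answer: pressure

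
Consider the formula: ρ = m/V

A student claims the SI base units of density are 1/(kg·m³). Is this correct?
Units of each symbol in ρ = m/V:
  m (mass): kg
  V (volume): m³  → in the denominator, contributes 1/m³

Multiplying the contributions: [kg] · [1/m³]
Adding exponents of each base unit: kg: 1, m: -3
SI base units of density: kg/m³

The claimed units 1/(kg·m³) (exponents kg: -1, m: -3) do not match the derived units kg/m³ (exponents kg: 1, m: -3), so the claim is incorrect.

Answer: No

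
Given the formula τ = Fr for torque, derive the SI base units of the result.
Units of each symbol in τ = Fr:
  F (force): kg·m/s²
  r (lever arm): m

Multiplying the contributions: [kg·m/s²] · [m]
Adding exponents of each base unit: kg: 1, m: 2, s: -2
SI base units of torque: kg·m²/s²

Answer: kg·m²/s²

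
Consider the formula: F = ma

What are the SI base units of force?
Units of each symbol in F = ma:
  m (mass): kg
  a (acceleration): m/s²

Multiplying the contributions: [kg] · [m/s²]
Adding exponents of each base unit: kg: 1, m: 1, s: -2
SI base units of force: kg·m/s²

Answer: kg·m/s²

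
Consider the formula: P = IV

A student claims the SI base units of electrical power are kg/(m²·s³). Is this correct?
Units of each symbol in P = IV:
  I (current): A
  V (voltage, in volts): kg·m²/(s³·A)

Multiplying the contributions: [A] · [kg·m²/(s³·A)]
Adding exponents of each base unit: kg: 1, m: 2, s: -3
SI base units of electrical power: kg·m²/s³

The claimed units kg/(m²·s³) (exponents kg: 1, m: -2, s: -3) do not match the derived units kg·m²/s³ (exponents kg: 1, m: 2, s: -3), so the claim is incorrect.

Answer: No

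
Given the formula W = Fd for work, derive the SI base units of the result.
Units of each symbol in W = Fd:
  F (force): kg·m/s²
  d (displacement): m

Multiplying the contributions: [kg·m/s²] · [m]
Adding exponents of each base unit: kg: 1, m: 2, s: -2
SI base units of work: kg·m²/s²

Answer: kg·m²/s²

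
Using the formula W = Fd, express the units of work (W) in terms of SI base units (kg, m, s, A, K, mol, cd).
Units of each symbol in W = Fd:
  F (force): kg·m/s²
  d (displacement): m

Multiplying the contributions: [kg·m/s²] · [m]
Adding exponents of each base unit: kg: 1, m: 2, s: -2
SI base units of work: kg·m²/s²

Answer: kg·m²/s²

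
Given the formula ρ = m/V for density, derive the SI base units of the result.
Units of each symbol in ρ = m/V:
  m (mass): kg
  V (volume): m³  → in the denominator, contributes 1/m³

Multiplying the contributions: [kg] · [1/m³]
Adding exponents of each base unit: kg: 1, m: -3
SI base units of density: kg/m³

Answer: kg/m³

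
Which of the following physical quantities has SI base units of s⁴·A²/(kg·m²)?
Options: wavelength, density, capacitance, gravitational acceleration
Checking the SI base units of each option:
  wavelength (λ = v/f): m  ✗
  density (ρ = m/V): kg/m³  ✗
  capacitance (C = Q/V): s⁴·A²/(kg·m²)  ✓ matches
  gravitational acceleration (g = GM/r²): m/s²  ✗

Only capacitance has units s⁴·A²/(kg·m²).

Answer: capacitance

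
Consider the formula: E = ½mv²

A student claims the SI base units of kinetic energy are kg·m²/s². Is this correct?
Units of each symbol in E = ½mv²:
  m (mass): kg
  v (speed): m/s  → to the power 2, contributes m²/s²
  The factor ½ is dimensionless.

Multiplying the contributions: [kg] · [m²/s²]
Adding exponents of each base unit: kg: 1, m: 2, s: -2
SI base units of kinetic energy: kg·m²/s²

The claimed units kg·m²/s² match the derived units, so the claim is correct.

Answer: Yes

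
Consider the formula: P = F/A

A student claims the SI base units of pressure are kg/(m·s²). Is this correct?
Units of each symbol in P = F/A:
  F (force): kg·m/s²
  A (area): m²  → in the denominator, contributes 1/m²

Multiplying the contributions: [kg·m/s²] · [1/m²]
Adding exponents of each base unit: kg: 1, m: -1, s: -2
SI base units of pressure: kg/(m·s²)

The claimed units kg/(m·s²) match the derived units, so the claim is correct.

Answer: Yes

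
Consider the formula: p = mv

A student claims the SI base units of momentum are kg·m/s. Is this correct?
Units of each symbol in p = mv:
  m (mass): kg
  v (velocity): m/s

Multiplying the contributions: [kg] · [m/s]
Adding exponents of each base unit: kg: 1, m: 1, s: -1
SI base units of momentum: kg·m/s

The claimed units kg·m/s match the derived units, so the claim is correct.

Answer: Yes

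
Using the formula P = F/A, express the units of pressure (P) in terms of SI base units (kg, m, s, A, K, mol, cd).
Units of each symbol in P = F/A:
  F (force): kg·m/s²
  A (area): m²  → in the denominator, contributes 1/m²

Multiplying the contributions: [kg·m/s²] · [1/m²]
Adding exponents of each base unit: kg: 1, m: -1, s: -2
SI base units of pressure: kg/(m·s²)

Answer: kg/(m·s²)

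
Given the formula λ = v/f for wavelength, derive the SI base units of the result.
Units of each symbol in λ = v/f:
  v (wave speed): m/s
  f (frequency): 1/s  → in the denominator, contributes s

Multiplying the contributions: [m/s] · [s]
Adding exponents of each base unit: m: 1
SI base units of wavelength: m

Answer: m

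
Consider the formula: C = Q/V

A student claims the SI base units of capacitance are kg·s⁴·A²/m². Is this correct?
Units of each symbol in C = Q/V:
  Q (charge, in coulombs): s·A
  V (voltage, in volts): kg·m²/(s³·A)  → in the denominator, contributes s³·A/(kg·m²)

Multiplying the contributions: [s·A] · [s³·A/(kg·m²)]
Adding exponents of each base unit: kg: -1, m: -2, s: 4, A: 2
SI base units of capacitance: s⁴·A²/(kg·m²)

The claimed units kg·s⁴·A²/m² (exponents kg: 1, m: -2, s: 4, A: 2) do not match the derived units s⁴·A²/(kg·m²) (exponents kg: -1, m: -2, s: 4, A: 2), so the claim is incorrect.

Answer: No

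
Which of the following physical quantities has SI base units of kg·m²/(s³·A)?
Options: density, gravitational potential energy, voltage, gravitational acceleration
Checking the SI base units of each option:
  density (ρ = m/V): kg/m³  ✗
  gravitational potential energy (U = -GMm/r): kg·m²/s²  ✗
  voltage (V = IR): kg·m²/(s³·A)  ✓ matches
  gravitational acceleration (g = GM/r²): m/s²  ✗

Only voltage has units kg·m²/(s³·A).

Answer: voltage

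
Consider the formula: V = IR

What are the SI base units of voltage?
Units of each symbol in V = IR:
  I (current): A
  R (resistance, in ohms): kg·m²/(s³·A²)

Multiplying the contributions: [A] · [kg·m²/(s³·A²)]
Adding exponents of each base unit: kg: 1, m: 2, s: -3, A: -1
SI base units of voltage: kg·m²/(s³·A)

Answer: kg·m²/(s³·A)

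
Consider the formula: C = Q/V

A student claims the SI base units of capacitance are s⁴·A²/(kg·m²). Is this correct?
Units of each symbol in C = Q/V:
  Q (charge, in coulombs): s·A
  V (voltage, in volts): kg·m²/(s³·A)  → in the denominator, contributes s³·A/(kg·m²)

Multiplying the contributions: [s·A] · [s³·A/(kg·m²)]
Adding exponents of each base unit: kg: -1, m: -2, s: 4, A: 2
SI base units of capacitance: s⁴·A²/(kg·m²)

The claimed units s⁴·A²/(kg·m²) match the derived units, so the claim is correct.

Answer: Yes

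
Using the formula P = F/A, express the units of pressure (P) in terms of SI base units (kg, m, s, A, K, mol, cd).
Units of each symbol in P = F/A:
  F (force): kg·m/s²
  A (area): m²  → in the denominator, contributes 1/m²

Multiplying the contributions: [kg·m/s²] · [1/m²]
Adding exponents of each base unit: kg: 1, m: -1, s: -2
SI base units of pressure: kg/(m·s²)

Answer: kg/(m·s²)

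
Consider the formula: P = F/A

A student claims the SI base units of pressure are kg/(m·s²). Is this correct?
Units of each symbol in P = F/A:
  F (force): kg·m/s²
  A (area): m²  → in the denominator, contributes 1/m²

Multiplying the contributions: [kg·m/s²] · [1/m²]
Adding exponents of each base unit: kg: 1, m: -1, s: -2
SI base units of pressure: kg/(m·s²)

The claimed units kg/(m·s²) match the derived units, so the claim is correct.

Answer: Yes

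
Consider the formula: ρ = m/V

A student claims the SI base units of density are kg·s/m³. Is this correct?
Units of each symbol in ρ = m/V:
  m (mass): kg
  V (volume): m³  → in the denominator, contributes 1/m³

Multiplying the contributions: [kg] · [1/m³]
Adding exponents of each base unit: kg: 1, m: -3
SI base units of density: kg/m³

The claimed units kg·s/m³ (exponents kg: 1, m: -3, s: 1) do not match the derived units kg/m³ (exponents kg: 1, m: -3), so the claim is incorrect.

Answer: No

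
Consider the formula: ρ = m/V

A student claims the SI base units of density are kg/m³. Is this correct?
Units of each symbol in ρ = m/V:
  m (mass): kg
  V (volume): m³  → in the denominator, contributes 1/m³

Multiplying the contributions: [kg] · [1/m³]
Adding exponents of each base unit: kg: 1, m: -3
SI base units of density: kg/m³

The claimed units kg/m³ match the derived units, so the claim is correct.

Answer: Yes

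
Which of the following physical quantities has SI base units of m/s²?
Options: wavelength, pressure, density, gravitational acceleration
Checking the SI base units of each option:
  wavelength (λ = v/f): m  ✗
  pressure (P = F/A): kg/(m·s²)  ✗
  density (ρ = m/V): kg/m³  ✗
  gravitational acceleration (g = GM/r²): m/s²  ✓ matches

Only gravitational acceleration has units m/s².

Answer: gravitational acceleration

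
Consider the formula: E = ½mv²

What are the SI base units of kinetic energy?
Units of each symbol in E = ½mv²:
  m (mass): kg
  v (speed): m/s  → to the power 2, contributes m²/s²
  The factor ½ is dimensionless.

Multiplying the contributions: [kg] · [m²/s²]
Adding exponents of each base unit: kg: 1, m: 2, s: -2
SI base units of kinetic energy: kg·m²/s²

Answer: kg·m²/s²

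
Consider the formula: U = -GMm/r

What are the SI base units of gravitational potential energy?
Units of each symbol in U = -GMm/r:
  G (gravitational constant): m³/(kg·s²)
  M (mass): kg
  m (mass): kg
  r (distance): m  → in the denominator, contributes 1/m
  The minus sign does not affect the units.

Multiplying the contributions: [m³/(kg·s²)] · [kg] · [kg] · [1/m]
Adding exponents of each base unit: kg: 1, m: 2, s: -2
SI base units of gravitational potential energy: kg·m²/s²

Answer: kg·m²/s²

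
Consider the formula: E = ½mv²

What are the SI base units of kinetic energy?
Units of each symbol in E = ½mv²:
  m (mass): kg
  v (speed): m/s  → to the power 2, contributes m²/s²
  The factor ½ is dimensionless.

Multiplying the contributions: [kg] · [m²/s²]
Adding exponents of each base unit: kg: 1, m: 2, s: -2
SI base units of kinetic energy: kg·m²/s²

Answer: kg·m²/s²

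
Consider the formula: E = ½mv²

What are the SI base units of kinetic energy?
Units of each symbol in E = ½mv²:
  m (mass): kg
  v (speed): m/s  → to the power 2, contributes m²/s²
  The factor ½ is dimensionless.

Multiplying the contributions: [kg] · [m²/s²]
Adding exponents of each base unit: kg: 1, m: 2, s: -2
SI base units of kinetic energy: kg·m²/s²

Answer: kg·m²/s²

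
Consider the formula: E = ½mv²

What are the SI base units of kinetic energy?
Units of each symbol in E = ½mv²:
  m (mass): kg
  v (speed): m/s  → to the power 2, contributes m²/s²
  The factor ½ is dimensionless.

Multiplying the contributions: [kg] · [m²/s²]
Adding exponents of each base unit: kg: 1, m: 2, s: -2
SI base units of kinetic energy: kg·m²/s²

Answer: kg·m²/s²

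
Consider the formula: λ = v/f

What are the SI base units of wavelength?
Units of each symbol in λ = v/f:
  v (wave speed): m/s
  f (frequency): 1/s  → in the denominator, contributes s

Multiplying the contributions: [m/s] · [s]
Adding exponents of each base unit: m: 1
SI base units of wavelength: m

Answer: m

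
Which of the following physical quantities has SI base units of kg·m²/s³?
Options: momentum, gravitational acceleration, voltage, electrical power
Checking the SI base units of each option:
  momentum (p = mv): kg·m/s  ✗
  gravitational acceleration (g = GM/r²): m/s²  ✗
  voltage (V = IR): kg·m²/(s³·A)  ✗
  electrical power (P = IV): kg·m²/s³  ✓ matches

Only electrical power has units kg·m²/s³.

Answer: electrical power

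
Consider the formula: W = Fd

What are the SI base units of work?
Units of each symbol in W = Fd:
  F (force): kg·m/s²
  d (displacement): m

Multiplying the contributions: [kg·m/s²] · [m]
Adding exponents of each base unit: kg: 1, m: 2, s: -2
SI base units of work: kg·m²/s²

Answer: kg·m²/s²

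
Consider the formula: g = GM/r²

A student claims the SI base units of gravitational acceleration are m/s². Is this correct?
Units of each symbol in g = GM/r²:
  G (gravitational constant): m³/(kg·s²)
  M (mass): kg
  r (distance): m  → to the power 2 in the denominator, contributes 1/m²

Multiplying the contributions: [m³/(kg·s²)] · [kg] · [1/m²]
Adding exponents of each base unit: m: 1, s: -2
SI base units of gravitational acceleration: m/s²

The claimed units m/s² match the derived units, so the claim is correct.

Answer: Yes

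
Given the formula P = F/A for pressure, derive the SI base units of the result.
Units of each symbol in P = F/A:
  F (force): kg·m/s²
  A (area): m²  → in the denominator, contributes 1/m²

Multiplying the contributions: [kg·m/s²] · [1/m²]
Adding exponents of each base unit: kg: 1, m: -1, s: -2
SI base units of pressure: kg/(m·s²)

Answer: kg/(m·s²)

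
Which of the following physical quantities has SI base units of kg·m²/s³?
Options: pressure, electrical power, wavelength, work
Checking the SI base units of each option:
  pressure (P = F/A): kg/(m·s²)  ✗
  electrical power (P = IV): kg·m²/s³  ✓ matches
  wavelength (λ = v/f): m  ✗
  work (W = Fd): kg·m²/s²  ✗

Only electrical power has units kg·m²/s³.

Answer: electrical power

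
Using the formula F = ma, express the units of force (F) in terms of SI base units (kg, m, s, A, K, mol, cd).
Units of each symbol in F = ma:
  m (mass): kg
  a (acceleration): m/s²

Multiplying the contributions: [kg] · [m/s²]
Adding exponents of each base unit: kg: 1, m: 1, s: -2
SI base units of force: kg·m/s²

Answer: kg·m/s²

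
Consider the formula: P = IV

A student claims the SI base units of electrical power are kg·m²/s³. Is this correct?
Units of each symbol in P = IV:
  I (current): A
  V (voltage, in volts): kg·m²/(s³·A)

Multiplying the contributions: [A] · [kg·m²/(s³·A)]
Adding exponents of each base unit: kg: 1, m: 2, s: -3
SI base units of electrical power: kg·m²/s³

The claimed units kg·m²/s³ match the derived units, so the claim is correct.

Answer: Yes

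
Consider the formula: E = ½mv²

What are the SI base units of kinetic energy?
Units of each symbol in E = ½mv²:
  m (mass): kg
  v (speed): m/s  → to the power 2, contributes m²/s²
  The factor ½ is dimensionless.

Multiplying the contributions: [kg] · [m²/s²]
Adding exponents of each base unit: kg: 1, m: 2, s: -2
SI base units of kinetic energy: kg·m²/s²

Answer: kg·m²/s²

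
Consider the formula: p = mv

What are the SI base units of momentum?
Units of each symbol in p = mv:
  m (mass): kg
  v (velocity): m/s

Multiplying the contributions: [kg] · [m/s]
Adding exponents of each base unit: kg: 1, m: 1, s: -1
SI base units of momentum: kg·m/s

Answer: kg·m/s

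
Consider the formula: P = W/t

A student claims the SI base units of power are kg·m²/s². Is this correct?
Units of each symbol in P = W/t:
  W (work): kg·m²/s²
  t (time): s  → in the denominator, contributes 1/s

Multiplying the contributions: [kg·m²/s²] · [1/s]
Adding exponents of each base unit: kg: 1, m: 2, s: -3
SI base units of power: kg·m²/s³

The claimed units kg·m²/s² (exponents kg: 1, m: 2, s: -2) do not match the derived units kg·m²/s³ (exponents kg: 1, m: 2, s: -3), so the claim is incorrect.

Answer: No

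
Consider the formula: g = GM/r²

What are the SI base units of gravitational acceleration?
Units of each symbol in g = GM/r²:
  G (gravitational constant): m³/(kg·s²)
  M (mass): kg
  r (distance): m  → to the power 2 in the denominator, contributes 1/m²

Multiplying the contributions: [m³/(kg·s²)] · [kg] · [1/m²]
Adding exponents of each base unit: m: 1, s: -2
SI base units of gravitational acceleration: m/s²

Answer: m/s²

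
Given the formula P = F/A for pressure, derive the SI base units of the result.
Units of each symbol in P = F/A:
  F (force): kg·m/s²
  A (area): m²  → in the denominator, contributes 1/m²

Multiplying the contributions: [kg·m/s²] · [1/m²]
Adding exponents of each base unit: kg: 1, m: -1, s: -2
SI base units of pressure: kg/(m·s²)

Answer: kg/(m·s²)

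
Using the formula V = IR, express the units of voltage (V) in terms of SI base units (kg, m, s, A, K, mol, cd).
Units of each symbol in V = IR:
  I (current): A
  R (resistance, in ohms): kg·m²/(s³·A²)

Multiplying the contributions: [A] · [kg·m²/(s³·A²)]
Adding exponents of each base unit: kg: 1, m: 2, s: -3, A: -1
SI base units of voltage: kg·m²/(s³·A)

Answer: kg·m²/(s³·A)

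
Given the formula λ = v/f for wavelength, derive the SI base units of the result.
Units of each symbol in λ = v/f:
  v (wave speed): m/s
  f (frequency): 1/s  → in the denominator, contributes s

Multiplying the contributions: [m/s] · [s]
Adding exponents of each base unit: m: 1
SI base units of wavelength: m

Answer: m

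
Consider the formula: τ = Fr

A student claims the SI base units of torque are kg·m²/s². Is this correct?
Units of each symbol in τ = Fr:
  F (force): kg·m/s²
  r (lever arm): m

Multiplying the contributions: [kg·m/s²] · [m]
Adding exponents of each base unit: kg: 1, m: 2, s: -2
SI base units of torque: kg·m²/s²

The claimed units kg·m²/s² match the derived units, so the claim is correct.

Answer: Yes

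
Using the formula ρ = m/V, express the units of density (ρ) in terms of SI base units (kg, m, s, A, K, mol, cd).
Units of each symbol in ρ = m/V:
  m (mass): kg
  V (volume): m³  → in the denominator, contributes 1/m³

Multiplying the contributions: [kg] · [1/m³]
Adding exponents of each base unit: kg: 1, m: -3
SI base units of density: kg/m³

Answer: kg/m³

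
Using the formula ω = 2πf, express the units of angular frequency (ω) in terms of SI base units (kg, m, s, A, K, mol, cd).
Units of each symbol in ω = 2πf:
  f (frequency): 1/s
  The factor 2π is dimensionless.

Multiplying the contributions: [1/s]
Adding exponents of each base unit: s: -1
SI base units of angular frequency: 1/s

Answer: 1/s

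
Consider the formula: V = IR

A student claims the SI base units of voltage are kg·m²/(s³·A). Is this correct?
Units of each symbol in V = IR:
  I (current): A
  R (resistance, in ohms): kg·m²/(s³·A²)

Multiplying the contributions: [A] · [kg·m²/(s³·A²)]
Adding exponents of each base unit: kg: 1, m: 2, s: -3, A: -1
SI base units of voltage: kg·m²/(s³·A)

The claimed units kg·m²/(s³·A) match the derived units, so the claim is correct.

Answer: Yes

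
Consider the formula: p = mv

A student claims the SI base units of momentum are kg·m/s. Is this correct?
Units of each symbol in p = mv:
  m (mass): kg
  v (velocity): m/s

Multiplying the contributions: [kg] · [m/s]
Adding exponents of each base unit: kg: 1, m: 1, s: -1
SI base units of momentum: kg·m/s

The claimed units kg·m/s match the derived units, so the claim is correct.

Answer: Yes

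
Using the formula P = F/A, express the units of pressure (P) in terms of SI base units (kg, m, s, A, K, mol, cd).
Units of each symbol in P = F/A:
  F (force): kg·m/s²
  A (area): m²  → in the denominator, contributes 1/m²

Multiplying the contributions: [kg·m/s²] · [1/m²]
Adding exponents of each base unit: kg: 1, m: -1, s: -2
SI base units of pressure: kg/(m·s²)

Answer: kg/(m·s²)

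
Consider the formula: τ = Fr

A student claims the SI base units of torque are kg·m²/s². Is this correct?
Units of each symbol in τ = Fr:
  F (force): kg·m/s²
  r (lever arm): m

Multiplying the contributions: [kg·m/s²] · [m]
Adding exponents of each base unit: kg: 1, m: 2, s: -2
SI base units of torque: kg·m²/s²

The claimed units kg·m²/s² match the derived units, so the claim is correct.

Answer: Yes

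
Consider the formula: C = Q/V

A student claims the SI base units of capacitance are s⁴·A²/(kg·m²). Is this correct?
Units of each symbol in C = Q/V:
  Q (charge, in coulombs): s·A
  V (voltage, in volts): kg·m²/(s³·A)  → in the denominator, contributes s³·A/(kg·m²)

Multiplying the contributions: [s·A] · [s³·A/(kg·m²)]
Adding exponents of each base unit: kg: -1, m: -2, s: 4, A: 2
SI base units of capacitance: s⁴·A²/(kg·m²)

The claimed units s⁴·A²/(kg·m²) match the derived units, so the claim is correct.

Answer: Yes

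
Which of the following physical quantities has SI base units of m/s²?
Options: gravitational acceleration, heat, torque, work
Checking the SI base units of each option:
  gravitational acceleration (g = GM/r²): m/s²  ✓ matches
  heat (Q = mcΔT): kg·m²/s²  ✗
  torque (τ = Fr): kg·m²/s²  ✗
  work (W = Fd): kg·m²/s²  ✗

Only gravitational acceleration has units m/s².

Answer: gravitational acceleration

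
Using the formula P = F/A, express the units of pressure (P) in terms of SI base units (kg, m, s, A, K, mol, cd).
Units of each symbol in P = F/A:
  F (force): kg·m/s²
  A (area): m²  → in the denominator, contributes 1/m²

Multiplying the contributions: [kg·m/s²] · [1/m²]
Adding exponents of each base unit: kg: 1, m: -1, s: -2
SI base units of pressure: kg/(m·s²)

Answer: kg/(m·s²)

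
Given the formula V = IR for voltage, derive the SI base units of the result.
Units of each symbol in V = IR:
  I (current): A
  R (resistance, in ohms): kg·m²/(s³·A²)

Multiplying the contributions: [A] · [kg·m²/(s³·A²)]
Adding exponents of each base unit: kg: 1, m: 2, s: -3, A: -1
SI base units of voltage: kg·m²/(s³·A)

Answer: kg·m²/(s³·A)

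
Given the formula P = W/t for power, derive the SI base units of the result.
Units of each symbol in P = W/t:
  W (work): kg·m²/s²
  t (time): s  → in the denominator, contributes 1/s

Multiplying the contributions: [kg·m²/s²] · [1/s]
Adding exponents of each base unit: kg: 1, m: 2, s: -3
SI base units of power: kg·m²/s³

Answer: kg·m²/s³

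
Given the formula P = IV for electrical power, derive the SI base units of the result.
Units of each symbol in P = IV:
  I (current): A
  V (voltage, in volts): kg·m²/(s³·A)

Multiplying the contributions: [A] · [kg·m²/(s³·A)]
Adding exponents of each base unit: kg: 1, m: 2, s: -3
SI base units of electrical power: kg·m²/s³

Answer: kg·m²/s³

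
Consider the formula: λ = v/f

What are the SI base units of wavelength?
Units of each symbol in λ = v/f:
  v (wave speed): m/s
  f (frequency): 1/s  → in the denominator, contributes s

Multiplying the contributions: [m/s] · [s]
Adding exponents of each base unit: m: 1
SI base units of wavelength: m

Answer: m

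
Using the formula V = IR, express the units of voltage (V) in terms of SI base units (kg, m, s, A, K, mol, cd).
Units of each symbol in V = IR:
  I (current): A
  R (resistance, in ohms): kg·m²/(s³·A²)

Multiplying the contributions: [A] · [kg·m²/(s³·A²)]
Adding exponents of each base unit: kg: 1, m: 2, s: -3, A: -1
SI base units of voltage: kg·m²/(s³·A)

Answer: kg·m²/(s³·A)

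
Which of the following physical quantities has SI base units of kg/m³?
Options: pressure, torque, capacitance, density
Checking the SI base units of each option:
  pressure (P = F/A): kg/(m·s²)  ✗
  torque (τ = Fr): kg·m²/s²  ✗
  capacitance (C = Q/V): s⁴·A²/(kg·m²)  ✗
  density (ρ = m/V): kg/m³  ✓ matches

Only density has units kg/m³.

Answer: density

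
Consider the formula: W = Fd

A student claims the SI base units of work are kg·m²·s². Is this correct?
Units of each symbol in W = Fd:
  F (force): kg·m/s²
  d (displacement): m

Multiplying the contributions: [kg·m/s²] · [m]
Adding exponents of each base unit: kg: 1, m: 2, s: -2
SI base units of work: kg·m²/s²

The claimed units kg·m²·s² (exponents kg: 1, m: 2, s: 2) do not match the derived units kg·m²/s² (exponents kg: 1, m: 2, s: -2), so the claim is incorrect.

Answer: No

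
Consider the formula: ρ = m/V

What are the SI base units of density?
Units of each symbol in ρ = m/V:
  m (mass): kg
  V (volume): m³  → in the denominator, contributes 1/m³

Multiplying the contributions: [kg] · [1/m³]
Adding exponents of each base unit: kg: 1, m: -3
SI base units of density: kg/m³

Answer: kg/m³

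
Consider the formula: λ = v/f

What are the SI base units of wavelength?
Units of each symbol in λ = v/f:
  v (wave speed): m/s
  f (frequency): 1/s  → in the denominator, contributes s

Multiplying the contributions: [m/s] · [s]
Adding exponents of each base unit: m: 1
SI base units of wavelength: m

Answer: m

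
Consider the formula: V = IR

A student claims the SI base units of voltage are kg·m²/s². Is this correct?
Units of each symbol in V = IR:
  I (current): A
  R (resistance, in ohms): kg·m²/(s³·A²)

Multiplying the contributions: [A] · [kg·m²/(s³·A²)]
Adding exponents of each base unit: kg: 1, m: 2, s: -3, A: -1
SI base units of voltage: kg·m²/(s³·A)

The claimed units kg·m²/s² (exponents kg: 1, m: 2, s: -2) do not match the derived units kg·m²/(s³·A) (exponents kg: 1, m: 2, s: -3, A: -1), so the claim is incorrect.

Answer: No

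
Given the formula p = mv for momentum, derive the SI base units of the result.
Units of each symbol in p = mv:
  m (mass): kg
  v (velocity): m/s

Multiplying the contributions: [kg] · [m/s]
Adding exponents of each base unit: kg: 1, m: 1, s: -1
SI base units of momentum: kg·m/s

Answer: kg·m/s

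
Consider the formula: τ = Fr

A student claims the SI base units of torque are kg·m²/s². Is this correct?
Units of each symbol in τ = Fr:
  F (force): kg·m/s²
  r (lever arm): m

Multiplying the contributions: [kg·m/s²] · [m]
Adding exponents of each base unit: kg: 1, m: 2, s: -2
SI base units of torque: kg·m²/s²

The claimed units kg·m²/s² match the derived units, so the claim is correct.

Answer: Yes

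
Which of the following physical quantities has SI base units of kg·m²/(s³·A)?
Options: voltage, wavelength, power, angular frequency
Checking the SI base units of each option:
  voltage (V = IR): kg·m²/(s³·A)  ✓ matches
  wavelength (λ = v/f): m  ✗
  power (P = W/t): kg·m²/s³  ✗
  angular frequency (ω = 2πf): 1/s  ✗

Only voltage has units kg·m²/(s³·A).

Answer: voltage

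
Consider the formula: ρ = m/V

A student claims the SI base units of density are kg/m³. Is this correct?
Units of each symbol in ρ = m/V:
  m (mass): kg
  V (volume): m³  → in the denominator, contributes 1/m³

Multiplying the contributions: [kg] · [1/m³]
Adding exponents of each base unit: kg: 1, m: -3
SI base units of density: kg/m³

The claimed units kg/m³ match the derived units, so the claim is correct.

Answer: Yes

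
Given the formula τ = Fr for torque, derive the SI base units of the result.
Units of each symbol in τ = Fr:
  F (force): kg·m/s²
  r (lever arm): m

Multiplying the contributions: [kg·m/s²] · [m]
Adding exponents of each base unit: kg: 1, m: 2, s: -2
SI base units of torque: kg·m²/s²

Answer: kg·m²/s²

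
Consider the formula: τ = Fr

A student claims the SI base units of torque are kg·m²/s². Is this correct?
Units of each symbol in τ = Fr:
  F (force): kg·m/s²
  r (lever arm): m

Multiplying the contributions: [kg·m/s²] · [m]
Adding exponents of each base unit: kg: 1, m: 2, s: -2
SI base units of torque: kg·m²/s²

The claimed units kg·m²/s² match the derived units, so the claim is correct.

Answer: Yes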